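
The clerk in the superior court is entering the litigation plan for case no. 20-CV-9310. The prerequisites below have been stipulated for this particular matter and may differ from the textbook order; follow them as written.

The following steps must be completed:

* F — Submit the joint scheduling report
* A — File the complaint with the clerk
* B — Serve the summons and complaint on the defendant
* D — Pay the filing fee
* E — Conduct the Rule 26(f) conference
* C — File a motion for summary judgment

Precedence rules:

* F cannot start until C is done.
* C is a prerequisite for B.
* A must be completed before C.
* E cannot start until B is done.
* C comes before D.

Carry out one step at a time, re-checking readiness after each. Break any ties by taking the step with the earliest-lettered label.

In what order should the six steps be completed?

Only A has no prerequisites, so it is first.
C needed A, now all done → C.
Ready: B, D and F. B has the earlier label → B.
E now also ready, so the ready set is {D, E, F}; D has the earlier label → D.
Now E and F have their prerequisites met. E has the earlier label, so E next.
F needed C, now all done → F.

A → C → B → D → E → F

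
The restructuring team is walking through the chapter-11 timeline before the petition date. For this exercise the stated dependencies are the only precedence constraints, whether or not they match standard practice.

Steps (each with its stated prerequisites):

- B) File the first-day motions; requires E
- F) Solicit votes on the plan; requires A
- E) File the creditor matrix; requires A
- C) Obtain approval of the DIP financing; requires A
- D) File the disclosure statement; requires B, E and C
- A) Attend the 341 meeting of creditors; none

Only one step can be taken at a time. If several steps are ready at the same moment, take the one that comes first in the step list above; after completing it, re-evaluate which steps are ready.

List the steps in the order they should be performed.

A F E B C D

A is the only step with nothing outstanding, so it goes first.
Now F, E and C have their prerequisites met. F is listed earlier, so F next.
E and C are both available; E is listed earlier → E.
B now also ready, so the ready set is {B, C}; B is listed earlier → B.
C needed A, now all done → C.
D needed B, E and C, now all done → D.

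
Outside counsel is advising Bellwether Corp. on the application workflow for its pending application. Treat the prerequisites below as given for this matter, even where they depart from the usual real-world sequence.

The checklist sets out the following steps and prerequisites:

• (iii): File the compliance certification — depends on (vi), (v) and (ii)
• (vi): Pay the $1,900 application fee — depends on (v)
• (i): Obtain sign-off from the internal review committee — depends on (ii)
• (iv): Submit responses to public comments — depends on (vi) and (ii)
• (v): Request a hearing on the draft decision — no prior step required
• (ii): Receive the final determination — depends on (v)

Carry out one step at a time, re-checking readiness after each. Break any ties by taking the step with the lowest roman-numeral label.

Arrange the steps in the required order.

(v) → (ii) → (i) → (vi) → (iii) → (iv)

(v) is the only step with nothing outstanding, so it goes first.
Now (ii) and (vi) have their prerequisites met. (ii) has the earlier label, so (ii) next.
Now (i) and (vi) have their prerequisites met. (i) has the earlier label, so (i) next.
(vi) needed (v), now all done → (vi).
Ready: (iii) and (iv). (iii) has the earlier label → (iii).
(iv) needed (ii) and (vi), now all done → (iv).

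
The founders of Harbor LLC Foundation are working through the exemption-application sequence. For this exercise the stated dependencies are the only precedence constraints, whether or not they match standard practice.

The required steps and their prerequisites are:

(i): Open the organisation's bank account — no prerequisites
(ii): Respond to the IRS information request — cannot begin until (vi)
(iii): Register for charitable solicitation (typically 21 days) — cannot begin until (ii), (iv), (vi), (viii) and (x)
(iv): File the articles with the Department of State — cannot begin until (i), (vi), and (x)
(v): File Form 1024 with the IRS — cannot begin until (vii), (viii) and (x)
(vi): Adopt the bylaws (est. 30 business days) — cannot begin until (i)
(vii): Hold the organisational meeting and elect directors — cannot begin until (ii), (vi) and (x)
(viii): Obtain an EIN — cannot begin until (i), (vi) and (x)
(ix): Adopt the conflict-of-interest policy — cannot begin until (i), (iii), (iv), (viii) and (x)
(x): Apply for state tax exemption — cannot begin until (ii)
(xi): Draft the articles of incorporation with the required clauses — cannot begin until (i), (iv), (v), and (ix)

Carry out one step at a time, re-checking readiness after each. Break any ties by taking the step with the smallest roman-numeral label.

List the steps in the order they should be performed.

(i) is the only step with nothing outstanding, so it goes first.
(vi) needed (i), now all done → (vi).
(ii) needed (vi), now all done → (ii).
(x) needed (ii), now all done → (x).
(iv), (vii) and (viii) are all available; (iv) has the earlier label → (iv).
Ready: (vii) and (viii). (vii) has the earlier label → (vii).
(viii) needed (i), (vi) and (x), now all done → (viii).
Now (iii) and (v) have their prerequisites met. (iii) has the earlier label, so (iii) next.
Now (v) and (ix) have their prerequisites met. (v) has the earlier label, so (v) next.
(ix) needed (i), (iii), (iv), (viii) and (x), now all done → (ix).
That leaves (xi) as the only ready step → (xi).

(i), (vi), (ii), (x), (iv), (vii), (viii), (iii), (v), (ix), (xi)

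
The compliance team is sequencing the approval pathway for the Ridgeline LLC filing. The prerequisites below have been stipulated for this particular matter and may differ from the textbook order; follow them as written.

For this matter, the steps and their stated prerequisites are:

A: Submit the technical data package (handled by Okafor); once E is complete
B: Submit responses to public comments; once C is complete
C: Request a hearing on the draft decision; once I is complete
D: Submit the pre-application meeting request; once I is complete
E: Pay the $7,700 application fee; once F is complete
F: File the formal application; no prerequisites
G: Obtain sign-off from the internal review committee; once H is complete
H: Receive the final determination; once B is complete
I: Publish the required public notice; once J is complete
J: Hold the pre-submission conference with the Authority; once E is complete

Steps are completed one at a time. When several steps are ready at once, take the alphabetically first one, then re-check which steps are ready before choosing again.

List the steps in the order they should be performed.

F E A J I C B D H G

Only F has no prerequisites, so it is first.
That leaves E as the only ready step → E.
Ready: A and J. A has the earlier label → A.
That leaves J as the only ready step → J.
Next only I has its prerequisites met → I.
Ready: C and D. C has the earlier label → C.
B now also ready, so the ready set is {B, D}; B has the earlier label → B.
H now also ready, so the ready set is {D, H}; D has the earlier label → D.
That leaves H as the only ready step → H.
G needed H, now all done → G.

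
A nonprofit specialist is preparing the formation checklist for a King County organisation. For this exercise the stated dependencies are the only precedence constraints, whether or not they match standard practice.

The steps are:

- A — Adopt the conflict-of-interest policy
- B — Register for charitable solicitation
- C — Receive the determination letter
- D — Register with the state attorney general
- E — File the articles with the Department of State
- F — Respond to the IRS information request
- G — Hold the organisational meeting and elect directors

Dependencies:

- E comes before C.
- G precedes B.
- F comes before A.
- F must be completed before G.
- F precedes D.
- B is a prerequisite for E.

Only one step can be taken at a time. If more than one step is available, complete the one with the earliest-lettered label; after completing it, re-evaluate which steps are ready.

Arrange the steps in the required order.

F, A, D, G, B, E, C

F has no prerequisites → F first.
Now A, D and G have their prerequisites met. A has the earlier label, so A next.
Ready: D and G. D has the earlier label → D.
G needed F, now all done → G.
B needed G, now all done → B.
That leaves E as the only ready step → E.
That leaves C as the only ready step → C.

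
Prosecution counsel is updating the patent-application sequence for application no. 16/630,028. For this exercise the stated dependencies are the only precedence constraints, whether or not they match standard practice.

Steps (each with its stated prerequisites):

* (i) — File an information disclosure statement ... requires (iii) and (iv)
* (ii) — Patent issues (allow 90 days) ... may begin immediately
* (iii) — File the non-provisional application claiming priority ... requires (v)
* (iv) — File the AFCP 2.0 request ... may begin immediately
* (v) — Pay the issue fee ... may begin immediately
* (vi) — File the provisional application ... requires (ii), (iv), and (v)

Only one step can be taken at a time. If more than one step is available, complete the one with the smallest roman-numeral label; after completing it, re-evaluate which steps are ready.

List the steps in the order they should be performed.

Nothing is required for (ii), (iv) and (v). (ii) has the earlier label → (ii) first.
Ready: (iv) and (v). (iv) has the earlier label → (iv).
That leaves (v) as the only ready step → (v).
Ready: (iii) and (vi). (iii) has the earlier label → (iii).
(i) now also ready, so the ready set is {(i), (vi)}; (i) has the earlier label → (i).
(vi) needed (ii), (iv) and (v), now all done → (vi).

(ii) → (iv) → (v) → (iii) → (i) → (vi)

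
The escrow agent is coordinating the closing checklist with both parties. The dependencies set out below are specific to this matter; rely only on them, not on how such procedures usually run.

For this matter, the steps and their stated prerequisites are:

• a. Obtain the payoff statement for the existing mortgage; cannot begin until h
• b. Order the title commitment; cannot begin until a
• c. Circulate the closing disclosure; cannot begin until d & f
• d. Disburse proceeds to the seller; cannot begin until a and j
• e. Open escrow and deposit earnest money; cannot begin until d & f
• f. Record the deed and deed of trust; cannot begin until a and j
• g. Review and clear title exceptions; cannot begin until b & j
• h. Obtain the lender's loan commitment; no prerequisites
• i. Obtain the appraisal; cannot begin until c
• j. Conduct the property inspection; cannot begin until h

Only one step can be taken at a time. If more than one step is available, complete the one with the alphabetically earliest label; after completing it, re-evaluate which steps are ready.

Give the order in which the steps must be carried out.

h, a, b, j, d, f, c, e, g, i

h has no prerequisites → h first.
a and j are both available; a has the earlier label → a.
b and j are both available; b has the earlier label → b.
j is the only step now ready → j.
Ready: d, f and g. d has the earlier label → d.
Ready: f and g. f has the earlier label → f.
c, e and g are all available; c has the earlier label → c.
i now also ready, so the ready set is {e, g, i}; e has the earlier label → e.
g and i are both available; g has the earlier label → g.
i needed c, now all done → i.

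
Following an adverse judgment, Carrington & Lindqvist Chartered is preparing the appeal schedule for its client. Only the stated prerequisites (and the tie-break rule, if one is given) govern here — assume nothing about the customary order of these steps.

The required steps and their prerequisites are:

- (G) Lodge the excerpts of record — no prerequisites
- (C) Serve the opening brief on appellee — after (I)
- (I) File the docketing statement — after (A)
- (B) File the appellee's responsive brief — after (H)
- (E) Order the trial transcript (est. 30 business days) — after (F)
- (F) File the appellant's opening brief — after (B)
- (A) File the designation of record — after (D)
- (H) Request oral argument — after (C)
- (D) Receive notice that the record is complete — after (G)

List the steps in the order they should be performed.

(G), (D), (A), (I), (C), (H), (B), (F), (E)

Only (G) has no prerequisites, so it is first.
(D) is the only step now ready → (D).
(A) needed (D), now all done → (A).
(I) needed (A), now all done → (I).
(C) is the only step now ready → (C).
(H) needed (C), now all done → (H).
(B) is the only step now ready → (B).
(F) needed (B), now all done → (F).
That leaves (E) as the only ready step → (E).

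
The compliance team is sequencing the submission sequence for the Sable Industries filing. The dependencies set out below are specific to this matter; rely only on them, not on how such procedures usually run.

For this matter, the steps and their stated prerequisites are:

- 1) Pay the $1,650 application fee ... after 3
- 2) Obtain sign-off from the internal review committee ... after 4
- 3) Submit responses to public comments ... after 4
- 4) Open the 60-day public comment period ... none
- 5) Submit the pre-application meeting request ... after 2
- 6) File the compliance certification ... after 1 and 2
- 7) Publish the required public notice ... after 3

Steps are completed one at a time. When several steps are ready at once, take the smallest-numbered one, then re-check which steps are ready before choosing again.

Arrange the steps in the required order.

4 2 3 1 5 6 7

4 has no prerequisites → 4 first.
2 and 3 are both available; 2 has the earlier label → 2.
Ready: 3 and 5. 3 has the earlier label → 3.
1 and 7 now also ready, so the ready set is {1, 5, 7}; 1 has the earlier label → 1.
5, 6 and 7 are all available; 5 has the earlier label → 5.
Ready: 6 and 7. 6 has the earlier label → 6.
Next only 7 has its prerequisites met → 7.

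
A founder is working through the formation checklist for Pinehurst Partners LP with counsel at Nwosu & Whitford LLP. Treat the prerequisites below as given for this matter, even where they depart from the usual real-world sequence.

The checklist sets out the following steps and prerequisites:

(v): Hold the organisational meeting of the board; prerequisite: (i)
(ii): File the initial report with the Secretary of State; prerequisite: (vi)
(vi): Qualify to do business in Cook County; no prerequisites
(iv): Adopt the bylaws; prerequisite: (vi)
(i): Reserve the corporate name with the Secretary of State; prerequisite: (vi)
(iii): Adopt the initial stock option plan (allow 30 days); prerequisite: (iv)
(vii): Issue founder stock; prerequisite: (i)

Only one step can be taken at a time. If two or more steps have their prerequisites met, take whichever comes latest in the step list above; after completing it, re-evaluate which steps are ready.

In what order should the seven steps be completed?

(vi) has no prerequisites → (vi) first.
(i), (iv) and (ii) are all available; (i) is listed later → (i).
Ready: (vii), (iv), (ii) and (v). (vii) is listed later → (vii).
Now (iv), (ii) and (v) have their prerequisites met. (iv) is listed later, so (iv) next.
Ready: (iii), (ii) and (v). (iii) is listed later → (iii).
Ready: (ii) and (v). (ii) is listed later → (ii).
(v) is the only step now ready → (v).

(vi) (i) (vii) (iv) (iii) (ii) (v)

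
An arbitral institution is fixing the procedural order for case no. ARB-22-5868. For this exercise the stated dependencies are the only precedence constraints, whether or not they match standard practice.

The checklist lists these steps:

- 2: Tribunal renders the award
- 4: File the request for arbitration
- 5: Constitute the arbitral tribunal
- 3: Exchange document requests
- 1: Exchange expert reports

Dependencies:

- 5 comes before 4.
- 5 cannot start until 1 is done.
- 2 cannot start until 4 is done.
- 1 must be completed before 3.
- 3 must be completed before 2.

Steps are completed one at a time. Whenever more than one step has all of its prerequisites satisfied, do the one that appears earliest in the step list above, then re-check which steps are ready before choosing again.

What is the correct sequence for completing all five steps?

1 has no prerequisites → 1 first.
5 and 3 are both available; 5 is listed earlier → 5.
Ready: 4 and 3. 4 is listed earlier → 4.
That leaves 3 as the only ready step → 3.
2 needed 4 and 3, now all done → 2.

1, 5, 4, 3, 2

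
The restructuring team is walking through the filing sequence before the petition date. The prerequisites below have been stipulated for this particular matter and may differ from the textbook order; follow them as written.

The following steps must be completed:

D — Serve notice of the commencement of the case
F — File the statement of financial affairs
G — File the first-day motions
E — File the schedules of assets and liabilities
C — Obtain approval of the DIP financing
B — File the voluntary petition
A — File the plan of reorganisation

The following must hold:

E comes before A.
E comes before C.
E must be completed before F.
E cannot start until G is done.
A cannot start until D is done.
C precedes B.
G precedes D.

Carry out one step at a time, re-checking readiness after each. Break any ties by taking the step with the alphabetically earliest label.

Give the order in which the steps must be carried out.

G, D, E, A, C, B, F

G has no prerequisites → G first.
D and E are both available; D has the earlier label → D.
E needed G, now all done → E.
Ready: A, C and F. A has the earlier label → A.
Now C and F have their prerequisites met. C has the earlier label, so C next.
B now also ready, so the ready set is {B, F}; B has the earlier label → B.
Next only F has its prerequisites met → F.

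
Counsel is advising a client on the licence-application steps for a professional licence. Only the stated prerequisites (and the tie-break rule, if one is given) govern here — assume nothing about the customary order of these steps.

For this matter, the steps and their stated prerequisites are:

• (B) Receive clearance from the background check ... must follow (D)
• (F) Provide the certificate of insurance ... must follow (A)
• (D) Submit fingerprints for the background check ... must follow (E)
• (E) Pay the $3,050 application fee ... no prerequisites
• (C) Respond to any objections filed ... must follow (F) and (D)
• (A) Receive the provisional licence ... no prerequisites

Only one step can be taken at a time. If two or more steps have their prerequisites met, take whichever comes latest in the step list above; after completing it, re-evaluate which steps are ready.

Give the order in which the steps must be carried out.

(A), (E), (D), (F), (C), (B)

Nothing is required for (A) and (E). (A) is listed later → (A) first.
Ready: (E) and (F). (E) is listed later → (E).
(D) now also ready, so the ready set is {(D), (F)}; (D) is listed later → (D).
Now (F) and (B) have their prerequisites met. (F) is listed later, so (F) next.
(C) now also ready, so the ready set is {(C), (B)}; (C) is listed later → (C).
(B) needed (D), now all done → (B).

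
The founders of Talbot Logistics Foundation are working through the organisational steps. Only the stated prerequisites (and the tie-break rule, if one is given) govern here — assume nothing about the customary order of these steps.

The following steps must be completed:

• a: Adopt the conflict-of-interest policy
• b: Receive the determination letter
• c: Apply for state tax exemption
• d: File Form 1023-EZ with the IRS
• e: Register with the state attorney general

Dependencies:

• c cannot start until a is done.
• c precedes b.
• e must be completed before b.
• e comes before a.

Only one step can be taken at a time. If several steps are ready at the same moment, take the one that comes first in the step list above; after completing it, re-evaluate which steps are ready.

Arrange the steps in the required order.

Nothing is required for d and e. d is listed earlier → d first.
e is the only step now ready → e.
a needed e, now all done → a.
Next only c has its prerequisites met → c.
That leaves b as the only ready step → b.

d, e, a, c, b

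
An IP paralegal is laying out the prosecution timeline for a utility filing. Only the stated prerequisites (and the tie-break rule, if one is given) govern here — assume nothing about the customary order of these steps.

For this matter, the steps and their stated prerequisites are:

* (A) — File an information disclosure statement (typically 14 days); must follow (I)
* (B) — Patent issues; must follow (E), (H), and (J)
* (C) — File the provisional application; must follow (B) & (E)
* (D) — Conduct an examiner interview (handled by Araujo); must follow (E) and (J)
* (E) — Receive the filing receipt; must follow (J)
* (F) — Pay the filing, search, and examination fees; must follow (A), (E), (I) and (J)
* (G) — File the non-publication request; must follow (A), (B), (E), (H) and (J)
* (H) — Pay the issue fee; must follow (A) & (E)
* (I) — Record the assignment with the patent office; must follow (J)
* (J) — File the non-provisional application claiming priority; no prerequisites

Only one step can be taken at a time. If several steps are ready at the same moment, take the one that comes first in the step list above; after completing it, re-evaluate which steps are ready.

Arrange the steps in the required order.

(J) (E) (D) (I) (A) (F) (H) (B) (C) (G)

Only (J) has no prerequisites, so it is first.
Now (E) and (I) have their prerequisites met. (E) is listed earlier, so (E) next.
(D) and (I) are both available; (D) is listed earlier → (D).
Next only (I) has its prerequisites met → (I).
That leaves (A) as the only ready step → (A).
(F) and (H) are both available; (F) is listed earlier → (F).
Next only (H) has its prerequisites met → (H).
(B) needed (E), (H) and (J), now all done → (B).
(C) and (G) are both available; (C) is listed earlier → (C).
That leaves (G) as the only ready step → (G).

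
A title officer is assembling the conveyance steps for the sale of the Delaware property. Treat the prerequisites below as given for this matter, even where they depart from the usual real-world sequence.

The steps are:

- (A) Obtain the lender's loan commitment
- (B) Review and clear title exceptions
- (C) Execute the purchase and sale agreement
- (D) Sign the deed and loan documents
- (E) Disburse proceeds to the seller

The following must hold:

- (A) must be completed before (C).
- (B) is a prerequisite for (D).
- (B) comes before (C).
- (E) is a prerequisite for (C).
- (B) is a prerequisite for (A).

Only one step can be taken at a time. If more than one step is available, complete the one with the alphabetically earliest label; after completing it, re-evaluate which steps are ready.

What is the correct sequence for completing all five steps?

(B) and (E) have no prerequisites; (B) has the earlier label, so (B) is first.
(A) and (D) now also ready, so the ready set is {(A), (D), (E)}; (A) has the earlier label → (A).
Now (D) and (E) have their prerequisites met. (D) has the earlier label, so (D) next.
That leaves (E) as the only ready step → (E).
Next only (C) has its prerequisites met → (C).

(B) (A) (D) (E) (C)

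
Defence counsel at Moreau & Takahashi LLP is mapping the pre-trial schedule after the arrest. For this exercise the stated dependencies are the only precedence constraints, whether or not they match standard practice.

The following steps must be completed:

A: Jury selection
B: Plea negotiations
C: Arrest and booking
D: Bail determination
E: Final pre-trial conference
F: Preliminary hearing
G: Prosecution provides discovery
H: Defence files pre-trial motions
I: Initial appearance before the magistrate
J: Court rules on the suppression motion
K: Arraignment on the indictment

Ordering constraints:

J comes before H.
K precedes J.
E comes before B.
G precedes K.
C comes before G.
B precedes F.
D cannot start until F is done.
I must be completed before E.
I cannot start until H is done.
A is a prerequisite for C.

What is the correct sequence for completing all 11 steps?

A, C, G, K, J, H, I, E, B, F, D

A is the only step with nothing outstanding, so it goes first.
C is the only step now ready → C.
G needed C, now all done → G.
Next only K has its prerequisites met → K.
J needed K, now all done → J.
H needed J, now all done → H.
Next only I has its prerequisites met → I.
Next only E has its prerequisites met → E.
B needed E, now all done → B.
F is the only step now ready → F.
D needed F, now all done → D.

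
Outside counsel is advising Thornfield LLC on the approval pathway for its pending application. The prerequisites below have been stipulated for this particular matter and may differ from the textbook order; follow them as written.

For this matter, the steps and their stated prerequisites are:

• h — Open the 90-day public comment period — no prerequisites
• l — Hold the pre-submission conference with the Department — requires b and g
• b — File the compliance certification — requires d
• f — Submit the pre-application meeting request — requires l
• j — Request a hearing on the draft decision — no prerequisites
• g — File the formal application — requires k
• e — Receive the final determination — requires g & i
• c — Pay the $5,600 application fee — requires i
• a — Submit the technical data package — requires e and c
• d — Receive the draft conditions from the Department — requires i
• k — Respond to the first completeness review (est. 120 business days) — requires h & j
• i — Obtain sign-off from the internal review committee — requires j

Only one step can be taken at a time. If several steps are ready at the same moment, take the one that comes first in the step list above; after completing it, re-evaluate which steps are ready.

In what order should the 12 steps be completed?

Nothing is required for h and j. h is listed earlier → h first.
j is the only step now ready → j.
Now k and i have their prerequisites met. k is listed earlier, so k next.
g now also ready, so the ready set is {g, i}; g is listed earlier → g.
That leaves i as the only ready step → i.
e, c and d are all available; e is listed earlier → e.
Now c and d have their prerequisites met. c is listed earlier, so c next.
a now also ready, so the ready set is {a, d}; a is listed earlier → a.
Next only d has its prerequisites met → d.
Next only b has its prerequisites met → b.
l needed b and g, now all done → l.
f needed l, now all done → f.

h j k g i e c a d b l f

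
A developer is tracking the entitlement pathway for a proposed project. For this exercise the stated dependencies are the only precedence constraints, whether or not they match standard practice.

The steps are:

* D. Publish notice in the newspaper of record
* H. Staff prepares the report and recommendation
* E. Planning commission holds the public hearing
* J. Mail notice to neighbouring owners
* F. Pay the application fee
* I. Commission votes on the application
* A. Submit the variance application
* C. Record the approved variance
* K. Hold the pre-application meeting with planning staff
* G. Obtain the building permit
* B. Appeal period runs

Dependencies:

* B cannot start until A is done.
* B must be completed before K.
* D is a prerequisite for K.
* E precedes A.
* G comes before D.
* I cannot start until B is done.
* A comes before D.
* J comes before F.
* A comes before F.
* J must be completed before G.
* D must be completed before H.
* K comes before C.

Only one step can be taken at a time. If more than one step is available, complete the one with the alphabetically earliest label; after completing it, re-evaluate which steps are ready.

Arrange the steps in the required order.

E, A, B, I, J, F, G, D, H, K, C

Nothing is required for E and J. E has the earlier label → E first.
A now also ready, so the ready set is {A, J}; A has the earlier label → A.
B now also ready, so the ready set is {B, J}; B has the earlier label → B.
I now also ready, so the ready set is {I, J}; I has the earlier label → I.
Next only J has its prerequisites met → J.
F and G are both available; F has the earlier label → F.
G needed J, now all done → G.
That leaves D as the only ready step → D.
Now H and K have their prerequisites met. H has the earlier label, so H next.
That leaves K as the only ready step → K.
C needed K, now all done → C.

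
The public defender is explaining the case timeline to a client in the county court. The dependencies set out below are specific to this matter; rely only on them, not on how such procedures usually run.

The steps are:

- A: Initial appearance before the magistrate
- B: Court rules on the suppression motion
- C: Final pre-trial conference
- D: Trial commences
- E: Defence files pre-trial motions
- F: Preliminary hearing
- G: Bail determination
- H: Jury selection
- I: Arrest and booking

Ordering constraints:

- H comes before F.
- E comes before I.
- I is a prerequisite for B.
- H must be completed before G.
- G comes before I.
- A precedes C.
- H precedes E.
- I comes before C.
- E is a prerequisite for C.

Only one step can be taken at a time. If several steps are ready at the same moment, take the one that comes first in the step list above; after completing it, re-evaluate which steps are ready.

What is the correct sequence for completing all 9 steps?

A D H E F G I B C

Nothing is required for A, D and H. A is listed earlier → A first.
D and H are both available; D is listed earlier → D.
H is the only step now ready → H.
E, F and G are all available; E is listed earlier → E.
F and G are both available; F is listed earlier → F.
G is the only step now ready → G.
I needed E and G, now all done → I.
Now B and C have their prerequisites met. B is listed earlier, so B next.
C needed A, E and I, now all done → C.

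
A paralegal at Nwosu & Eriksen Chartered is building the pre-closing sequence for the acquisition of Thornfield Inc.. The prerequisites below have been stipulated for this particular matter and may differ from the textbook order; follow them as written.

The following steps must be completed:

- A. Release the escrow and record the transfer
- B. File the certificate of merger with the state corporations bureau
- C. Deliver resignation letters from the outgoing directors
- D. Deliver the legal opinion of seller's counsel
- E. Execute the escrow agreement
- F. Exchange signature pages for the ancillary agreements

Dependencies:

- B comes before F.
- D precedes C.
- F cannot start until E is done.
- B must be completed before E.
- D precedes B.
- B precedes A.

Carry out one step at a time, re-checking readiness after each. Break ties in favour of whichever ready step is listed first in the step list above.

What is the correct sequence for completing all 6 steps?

D has no prerequisites → D first.
Ready: B and C. B is listed earlier → B.
Now A, C and E have their prerequisites met. A is listed earlier, so A next.
Now C and E have their prerequisites met. C is listed earlier, so C next.
E is the only step now ready → E.
Next only F has its prerequisites met → F.

D → B → A → C → E → F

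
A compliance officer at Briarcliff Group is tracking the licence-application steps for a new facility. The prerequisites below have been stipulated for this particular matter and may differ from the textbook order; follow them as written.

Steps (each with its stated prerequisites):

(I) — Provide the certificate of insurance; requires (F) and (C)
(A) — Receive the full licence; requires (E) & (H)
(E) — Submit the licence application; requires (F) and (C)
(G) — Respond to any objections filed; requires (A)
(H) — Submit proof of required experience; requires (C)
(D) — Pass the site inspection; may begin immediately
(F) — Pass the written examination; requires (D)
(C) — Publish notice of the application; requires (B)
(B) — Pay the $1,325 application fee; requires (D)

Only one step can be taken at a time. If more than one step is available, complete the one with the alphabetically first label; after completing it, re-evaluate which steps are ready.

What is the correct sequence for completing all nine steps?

(D) is the only step with nothing outstanding, so it goes first.
Ready: (B) and (F). (B) has the earlier label → (B).
Ready: (C) and (F). (C) has the earlier label → (C).
(H) now also ready, so the ready set is {(F), (H)}; (F) has the earlier label → (F).
(E) and (I) now also ready, so the ready set is {(E), (H), (I)}; (E) has the earlier label → (E).
(H) and (I) are both available; (H) has the earlier label → (H).
(A) and (I) are both available; (A) has the earlier label → (A).
(G) now also ready, so the ready set is {(G), (I)}; (G) has the earlier label → (G).
(I) needed (C) and (F), now all done → (I).

(D), (B), (C), (F), (E), (H), (A), (G), (I)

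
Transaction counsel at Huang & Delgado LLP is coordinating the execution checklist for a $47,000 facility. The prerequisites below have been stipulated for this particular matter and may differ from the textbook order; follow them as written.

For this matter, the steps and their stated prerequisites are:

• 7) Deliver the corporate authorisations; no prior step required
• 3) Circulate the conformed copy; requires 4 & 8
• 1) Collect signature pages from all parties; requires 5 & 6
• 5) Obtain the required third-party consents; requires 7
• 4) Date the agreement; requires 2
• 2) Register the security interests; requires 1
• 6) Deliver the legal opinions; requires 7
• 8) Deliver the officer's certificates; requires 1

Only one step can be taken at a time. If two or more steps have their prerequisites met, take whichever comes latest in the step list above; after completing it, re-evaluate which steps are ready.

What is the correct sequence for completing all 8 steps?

7 has no prerequisites → 7 first.
Now 6 and 5 have their prerequisites met. 6 is listed later, so 6 next.
Next only 5 has its prerequisites met → 5.
Next only 1 has its prerequisites met → 1.
8 and 2 are both available; 8 is listed later → 8.
2 is the only step now ready → 2.
4 needed 2, now all done → 4.
3 needed 8 and 4, now all done → 3.

7, 6, 5, 1, 8, 2, 4, 3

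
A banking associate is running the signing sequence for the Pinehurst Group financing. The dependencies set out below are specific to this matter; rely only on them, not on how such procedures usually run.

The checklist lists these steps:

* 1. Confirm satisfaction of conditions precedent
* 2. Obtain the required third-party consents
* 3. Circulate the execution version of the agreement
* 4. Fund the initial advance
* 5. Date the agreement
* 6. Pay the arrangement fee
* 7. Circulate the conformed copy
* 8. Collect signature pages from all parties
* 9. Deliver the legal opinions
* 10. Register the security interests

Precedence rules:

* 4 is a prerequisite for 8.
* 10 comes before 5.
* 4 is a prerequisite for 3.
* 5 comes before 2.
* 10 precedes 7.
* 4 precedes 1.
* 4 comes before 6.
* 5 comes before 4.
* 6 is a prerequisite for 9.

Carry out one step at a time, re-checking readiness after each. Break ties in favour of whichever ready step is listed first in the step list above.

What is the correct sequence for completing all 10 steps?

10 is the only step with nothing outstanding, so it goes first.
5 and 7 are both available; 5 is listed earlier → 5.
Now 2, 4 and 7 have their prerequisites met. 2 is listed earlier, so 2 next.
4 and 7 are both available; 4 is listed earlier → 4.
Ready: 1, 3, 6, 7 and 8. 1 is listed earlier → 1.
Ready: 3, 6, 7 and 8. 3 is listed earlier → 3.
6, 7 and 8 are all available; 6 is listed earlier → 6.
Now 7, 8 and 9 have their prerequisites met. 7 is listed earlier, so 7 next.
Now 8 and 9 have their prerequisites met. 8 is listed earlier, so 8 next.
9 needed 6, now all done → 9.

10 5 2 4 1 3 6 7 8 9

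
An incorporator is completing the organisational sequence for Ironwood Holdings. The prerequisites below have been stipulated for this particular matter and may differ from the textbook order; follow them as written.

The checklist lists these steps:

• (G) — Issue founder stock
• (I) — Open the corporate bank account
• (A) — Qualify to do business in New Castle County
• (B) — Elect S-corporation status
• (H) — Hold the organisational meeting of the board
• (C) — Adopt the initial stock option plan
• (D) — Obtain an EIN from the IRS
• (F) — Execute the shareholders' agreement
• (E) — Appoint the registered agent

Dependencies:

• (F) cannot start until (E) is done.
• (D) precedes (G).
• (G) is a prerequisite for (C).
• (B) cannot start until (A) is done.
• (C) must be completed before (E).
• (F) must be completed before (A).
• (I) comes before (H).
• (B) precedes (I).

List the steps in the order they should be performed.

Only (D) has no prerequisites, so it is first.
That leaves (G) as the only ready step → (G).
That leaves (C) as the only ready step → (C).
Next only (E) has its prerequisites met → (E).
Next only (F) has its prerequisites met → (F).
(A) is the only step now ready → (A).
That leaves (B) as the only ready step → (B).
(I) is the only step now ready → (I).
(H) needed (I), now all done → (H).

(D) → (G) → (C) → (E) → (F) → (A) → (B) → (I) → (H)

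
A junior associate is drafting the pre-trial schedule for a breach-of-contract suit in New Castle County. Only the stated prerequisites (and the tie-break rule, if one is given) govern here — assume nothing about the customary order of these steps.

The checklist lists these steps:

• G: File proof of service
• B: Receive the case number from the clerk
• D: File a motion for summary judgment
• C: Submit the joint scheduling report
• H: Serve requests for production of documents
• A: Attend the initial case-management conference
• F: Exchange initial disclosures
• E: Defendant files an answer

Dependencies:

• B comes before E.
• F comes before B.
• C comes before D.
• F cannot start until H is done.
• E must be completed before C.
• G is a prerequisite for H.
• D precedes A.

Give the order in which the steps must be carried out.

G → H → F → B → E → C → D → A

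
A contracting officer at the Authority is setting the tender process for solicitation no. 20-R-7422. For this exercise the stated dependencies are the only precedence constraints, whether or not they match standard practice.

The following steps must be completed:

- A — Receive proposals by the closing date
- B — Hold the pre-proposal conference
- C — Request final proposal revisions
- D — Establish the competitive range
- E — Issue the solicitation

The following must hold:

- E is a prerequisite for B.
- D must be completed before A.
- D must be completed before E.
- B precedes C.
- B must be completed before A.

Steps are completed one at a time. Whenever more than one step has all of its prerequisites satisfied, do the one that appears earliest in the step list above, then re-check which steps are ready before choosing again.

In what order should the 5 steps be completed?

Only D has no prerequisites, so it is first.
E is the only step now ready → E.
That leaves B as the only ready step → B.
Ready: A and C. A is listed earlier → A.
C needed B, now all done → C.

D, E, B, A, C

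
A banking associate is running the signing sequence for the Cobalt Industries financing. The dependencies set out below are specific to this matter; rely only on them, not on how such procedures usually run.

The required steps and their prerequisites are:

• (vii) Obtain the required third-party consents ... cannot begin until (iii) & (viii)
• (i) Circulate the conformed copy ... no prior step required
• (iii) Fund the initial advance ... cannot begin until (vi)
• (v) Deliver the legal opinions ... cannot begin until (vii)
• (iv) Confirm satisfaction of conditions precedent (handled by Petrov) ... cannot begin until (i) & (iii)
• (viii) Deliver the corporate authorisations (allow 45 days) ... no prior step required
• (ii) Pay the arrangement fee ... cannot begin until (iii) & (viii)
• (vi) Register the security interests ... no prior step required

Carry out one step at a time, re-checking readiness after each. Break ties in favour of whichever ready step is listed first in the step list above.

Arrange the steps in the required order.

(i) → (viii) → (vi) → (iii) → (vii) → (v) → (iv) → (ii)

(i), (viii) and (vi) have no prerequisites; (i) is listed earlier, so (i) is first.
Now (viii) and (vi) have their prerequisites met. (viii) is listed earlier, so (viii) next.
That leaves (vi) as the only ready step → (vi).
That leaves (iii) as the only ready step → (iii).
Ready: (vii), (iv) and (ii). (vii) is listed earlier → (vii).
Ready: (v), (iv) and (ii). (v) is listed earlier → (v).
(iv) and (ii) are both available; (iv) is listed earlier → (iv).
(ii) needed (iii) and (viii), now all done → (ii).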